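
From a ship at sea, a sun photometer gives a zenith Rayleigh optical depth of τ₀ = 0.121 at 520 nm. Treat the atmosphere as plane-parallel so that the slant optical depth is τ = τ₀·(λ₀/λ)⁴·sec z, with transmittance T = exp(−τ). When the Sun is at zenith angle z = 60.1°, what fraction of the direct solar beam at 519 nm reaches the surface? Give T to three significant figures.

sec 60.1° = 2.0061.
τ = 0.121 × (520/519)⁴ × 2.0061 = 0.121 × 1.0077 × 2.0061 = 0.2446.
T = exp(−0.2446) = 0.7830.

0.783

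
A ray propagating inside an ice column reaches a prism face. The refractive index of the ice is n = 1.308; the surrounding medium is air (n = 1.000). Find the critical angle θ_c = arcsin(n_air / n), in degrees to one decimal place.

49.9°

sin θ_c = n_air / n = 1.000 / 1.308 = 0.7645.
θ_c = arcsin(0.7645) = 49.86°.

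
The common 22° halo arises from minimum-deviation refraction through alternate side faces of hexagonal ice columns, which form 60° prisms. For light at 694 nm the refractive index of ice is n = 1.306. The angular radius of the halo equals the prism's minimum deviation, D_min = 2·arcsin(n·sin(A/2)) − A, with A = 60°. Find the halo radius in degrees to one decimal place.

21.5°

n·sin(A/2) = 1.306 × sin 30° = 1.306 × 0.5000 = 0.6530.
D_min = 2·arcsin(0.6530) − 60° = 2 × 40.768° − 60° = 21.536°.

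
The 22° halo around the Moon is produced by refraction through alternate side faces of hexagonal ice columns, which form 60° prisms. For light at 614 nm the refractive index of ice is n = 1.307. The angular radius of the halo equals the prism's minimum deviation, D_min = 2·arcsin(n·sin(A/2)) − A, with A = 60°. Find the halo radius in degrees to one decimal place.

n·sin(A/2) = 1.307 × sin 30° = 1.307 × 0.5000 = 0.6535.
D_min = 2·arcsin(0.6535) − 60° = 2 × 40.806° − 60° = 21.612°.

21.6°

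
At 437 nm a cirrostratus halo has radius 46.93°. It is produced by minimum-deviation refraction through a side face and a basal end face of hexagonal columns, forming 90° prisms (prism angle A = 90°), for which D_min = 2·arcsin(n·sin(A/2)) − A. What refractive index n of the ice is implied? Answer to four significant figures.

1.315

Rearranging: n = sin((D_min + A)/2) / sin(A/2).
(D_min + A)/2 = (46.93° + 90°)/2 = 68.465°.
n = sin 68.465° / sin 45° = 0.9302 / 0.7071 = 1.3155.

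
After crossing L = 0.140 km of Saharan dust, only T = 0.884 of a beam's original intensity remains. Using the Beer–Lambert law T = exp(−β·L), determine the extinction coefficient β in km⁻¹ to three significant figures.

Beer–Lambert: T = exp(−βL) ⇒ β = −ln(T)/L = −ln(0.884)/0.140 = 0.1233/0.140 = 0.8807 km⁻¹.

0.881 km⁻¹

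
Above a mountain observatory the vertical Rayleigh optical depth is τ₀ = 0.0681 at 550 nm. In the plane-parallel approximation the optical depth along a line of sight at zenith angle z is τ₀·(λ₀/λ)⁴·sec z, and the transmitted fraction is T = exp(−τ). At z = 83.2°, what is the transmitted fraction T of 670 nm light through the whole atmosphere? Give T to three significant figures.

0.770

sec 83.2° = 8.4457.
τ = 0.0681 × (550/670)⁴ × 8.4457 = 0.0681 × 0.4541 × 8.4457 = 0.2612.
T = exp(−0.2612) = 0.7701.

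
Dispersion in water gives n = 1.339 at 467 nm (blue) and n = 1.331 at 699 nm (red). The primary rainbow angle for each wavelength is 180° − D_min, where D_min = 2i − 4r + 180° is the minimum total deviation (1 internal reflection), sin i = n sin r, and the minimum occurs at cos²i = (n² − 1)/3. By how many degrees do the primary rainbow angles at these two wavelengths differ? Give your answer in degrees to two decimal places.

1.16°

At 467 nm (n = 1.339): cos²i = 0.26431 → i = 59.062°, r = 39.834°, D_min = 138.786°, rainbow angle = 41.214°.
At 699 nm (n = 1.331): cos²i = 0.25719 → i = 59.527°, r = 40.356°, D_min = 137.630°, rainbow angle = 42.370°.
Angular width = |41.214° − 42.370°| = 1.156°.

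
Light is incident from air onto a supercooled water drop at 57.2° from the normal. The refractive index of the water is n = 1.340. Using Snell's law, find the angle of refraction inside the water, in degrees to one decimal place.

Snell: sin θ_r = sin θ_i / n = sin 57.2° / 1.340 = 0.8406 / 1.340 = 0.6273.
θ_r = arcsin(0.6273) = 38.85°.

38.9°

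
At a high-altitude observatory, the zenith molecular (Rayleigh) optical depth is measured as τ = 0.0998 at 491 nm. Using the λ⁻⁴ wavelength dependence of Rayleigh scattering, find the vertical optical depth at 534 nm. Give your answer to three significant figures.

0.0713

τ(534 nm) = τ(491 nm) × (491/534)⁴ = 0.0998 × (0.9195)⁴ = 0.0998 × 0.7148 = 0.0713.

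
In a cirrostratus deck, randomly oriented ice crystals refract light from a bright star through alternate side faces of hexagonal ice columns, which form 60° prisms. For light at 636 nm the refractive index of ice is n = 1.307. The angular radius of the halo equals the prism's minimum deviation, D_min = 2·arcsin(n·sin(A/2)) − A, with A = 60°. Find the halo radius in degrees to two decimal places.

n·sin(A/2) = 1.307 × sin 30° = 1.307 × 0.5000 = 0.6535.
D_min = 2·arcsin(0.6535) − 60° = 2 × 40.806° − 60° = 21.612°.

21.61°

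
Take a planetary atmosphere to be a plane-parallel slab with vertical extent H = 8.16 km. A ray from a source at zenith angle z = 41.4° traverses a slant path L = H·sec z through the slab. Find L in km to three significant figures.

sec z = 1/cos 41.4° = 1.3331.
L = 8.16 × 1.3331 = 10.878 km.

10.9 km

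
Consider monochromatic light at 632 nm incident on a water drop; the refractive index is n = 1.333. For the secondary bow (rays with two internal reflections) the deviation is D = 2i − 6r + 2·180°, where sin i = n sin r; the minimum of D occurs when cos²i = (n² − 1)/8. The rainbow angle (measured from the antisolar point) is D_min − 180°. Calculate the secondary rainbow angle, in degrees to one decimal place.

50.9°

cos²i = (1.77689 − 1)/8 = 0.09711; i = arccos(0.31163) = 71.843°.
sin r = sin 71.843°/1.333 = 0.71283; r = 45.466°.
D_min = 2·71.843° − 6·45.466° + 360° = 230.891°.
Rainbow angle = D_min − 180° = 50.891°.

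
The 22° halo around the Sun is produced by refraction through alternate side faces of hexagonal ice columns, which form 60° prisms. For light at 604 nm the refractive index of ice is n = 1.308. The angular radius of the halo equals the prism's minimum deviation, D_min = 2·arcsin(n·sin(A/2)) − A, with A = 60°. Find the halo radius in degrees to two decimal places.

21.69°

n·sin(A/2) = 1.308 × sin 30° = 1.308 × 0.5000 = 0.6540.
D_min = 2·arcsin(0.6540) − 60° = 2 × 40.844° − 60° = 21.688°.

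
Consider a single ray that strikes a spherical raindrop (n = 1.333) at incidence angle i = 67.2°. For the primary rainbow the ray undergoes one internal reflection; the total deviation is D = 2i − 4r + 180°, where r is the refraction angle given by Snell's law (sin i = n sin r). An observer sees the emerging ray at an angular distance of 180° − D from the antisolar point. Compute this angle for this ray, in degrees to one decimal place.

sin r = sin 67.2° / 1.333 = 0.9219/1.333 = 0.6916; r = 43.75°.
D = 2·67.2° − 4·43.75° + 180° = 134.40° − 175.02° + 180° = 139.38°.
Angle from antisolar point = 180° − D = 40.62°.

40.6°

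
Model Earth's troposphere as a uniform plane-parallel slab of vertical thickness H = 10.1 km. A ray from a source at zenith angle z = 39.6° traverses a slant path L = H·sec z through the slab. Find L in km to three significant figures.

sec z = 1/cos 39.6° = 1.2978.
L = 10.1 × 1.2978 = 13.108 km.

13.1 km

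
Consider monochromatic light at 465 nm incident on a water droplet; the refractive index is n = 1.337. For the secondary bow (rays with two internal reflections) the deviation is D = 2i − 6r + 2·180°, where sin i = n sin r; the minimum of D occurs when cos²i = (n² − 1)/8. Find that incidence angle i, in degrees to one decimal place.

cos²i = (1.337² − 1)/8 = (1.78757 − 1)/8 = 0.09845.
cos i = 0.31376, so i = 71.714°.

71.7°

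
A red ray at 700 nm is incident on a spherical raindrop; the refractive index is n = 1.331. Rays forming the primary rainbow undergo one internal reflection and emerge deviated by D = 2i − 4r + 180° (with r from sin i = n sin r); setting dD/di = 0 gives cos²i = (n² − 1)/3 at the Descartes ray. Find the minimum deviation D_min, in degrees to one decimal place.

137.6°

cos²i = (1.77156 − 1)/3 = 0.25719; i = arccos(0.50714) = 59.527°.
sin r = sin 59.527°/1.331 = 0.64753; r = 40.356°.
D_min = 2·59.527° − 4·40.356° + 180° = 137.630°.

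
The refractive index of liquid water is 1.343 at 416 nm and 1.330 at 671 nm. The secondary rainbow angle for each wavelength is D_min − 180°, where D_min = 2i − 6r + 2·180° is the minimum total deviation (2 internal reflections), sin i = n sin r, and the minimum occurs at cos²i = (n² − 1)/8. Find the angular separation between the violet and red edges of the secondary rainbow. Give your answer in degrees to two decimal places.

At 416 nm (n = 1.343): cos²i = 0.10046 → i = 71.522°, r = 44.928°, D_min = 233.478°, rainbow angle = 53.478°.
At 671 nm (n = 1.330): cos²i = 0.09611 → i = 71.940°, r = 45.630°, D_min = 230.101°, rainbow angle = 50.101°.
Angular width = |53.478° − 50.101°| = 3.377°.

3.38°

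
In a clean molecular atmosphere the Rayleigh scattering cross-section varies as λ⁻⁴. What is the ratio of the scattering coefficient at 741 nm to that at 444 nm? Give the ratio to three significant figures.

0.129

Rayleigh scattering ∝ λ⁻⁴, so the ratio of coefficients is the inverse fourth power of the wavelength ratio.
σ(741)/σ(444) = (444/741)⁴ = (0.5992)⁴ = 0.1289.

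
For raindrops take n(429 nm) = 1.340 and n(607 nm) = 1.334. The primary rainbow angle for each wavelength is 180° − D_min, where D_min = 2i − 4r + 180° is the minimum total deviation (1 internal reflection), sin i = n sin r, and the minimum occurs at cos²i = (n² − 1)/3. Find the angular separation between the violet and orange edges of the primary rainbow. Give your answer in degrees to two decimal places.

0.86°

At 429 nm (n = 1.340): cos²i = 0.26520 → i = 59.004°, r = 39.770°, D_min = 138.929°, rainbow angle = 41.071°.
At 607 nm (n = 1.334): cos²i = 0.25985 → i = 59.352°, r = 40.159°, D_min = 138.067°, rainbow angle = 41.933°.
Angular width = |41.071° − 41.933°| = 0.862°.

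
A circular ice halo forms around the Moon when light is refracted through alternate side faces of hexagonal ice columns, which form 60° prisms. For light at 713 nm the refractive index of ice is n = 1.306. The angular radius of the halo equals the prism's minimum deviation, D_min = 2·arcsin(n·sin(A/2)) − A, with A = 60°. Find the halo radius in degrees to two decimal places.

21.54°

n·sin(A/2) = 1.306 × sin 30° = 1.306 × 0.5000 = 0.6530.
D_min = 2·arcsin(0.6530) − 60° = 2 × 40.768° − 60° = 21.536°.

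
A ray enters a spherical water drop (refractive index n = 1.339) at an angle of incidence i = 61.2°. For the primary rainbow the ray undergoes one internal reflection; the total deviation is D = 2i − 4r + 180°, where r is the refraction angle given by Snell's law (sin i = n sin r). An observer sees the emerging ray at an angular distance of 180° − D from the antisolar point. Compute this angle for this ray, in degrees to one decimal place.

sin r = sin 61.2° / 1.339 = 0.8763/1.339 = 0.6544; r = 40.88°.
D = 2·61.2° − 4·40.88° + 180° = 122.40° − 163.51° + 180° = 138.89°.
Angle from antisolar point = 180° − D = 41.11°.

41.1°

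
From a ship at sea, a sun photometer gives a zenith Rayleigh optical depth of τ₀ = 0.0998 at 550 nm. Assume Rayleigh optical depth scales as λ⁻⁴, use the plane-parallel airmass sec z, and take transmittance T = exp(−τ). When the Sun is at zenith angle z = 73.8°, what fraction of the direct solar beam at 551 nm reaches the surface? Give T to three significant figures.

sec 73.8° = 3.5843.
τ = 0.0998 × (550/551)⁴ × 3.5843 = 0.0998 × 0.9928 × 3.5843 = 0.3551.
T = exp(−0.3551) = 0.7011.

0.701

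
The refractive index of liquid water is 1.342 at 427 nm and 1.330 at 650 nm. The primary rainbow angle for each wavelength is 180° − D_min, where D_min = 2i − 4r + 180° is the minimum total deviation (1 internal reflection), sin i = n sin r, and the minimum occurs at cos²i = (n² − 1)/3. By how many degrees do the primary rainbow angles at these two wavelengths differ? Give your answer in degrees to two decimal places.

At 427 nm (n = 1.342): cos²i = 0.26699 → i = 58.888°, r = 39.641°, D_min = 139.213°, rainbow angle = 40.787°.
At 650 nm (n = 1.330): cos²i = 0.25630 → i = 59.585°, r = 40.422°, D_min = 137.484°, rainbow angle = 42.516°.
Angular width = |40.787° − 42.516°| = 1.729°.

1.73°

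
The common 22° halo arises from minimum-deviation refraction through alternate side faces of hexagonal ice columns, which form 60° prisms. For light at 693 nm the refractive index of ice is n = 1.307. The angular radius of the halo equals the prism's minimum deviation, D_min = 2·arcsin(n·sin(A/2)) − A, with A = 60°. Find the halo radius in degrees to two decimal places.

21.61°

n·sin(A/2) = 1.307 × sin 30° = 1.307 × 0.5000 = 0.6535.
D_min = 2·arcsin(0.6535) − 60° = 2 × 40.806° − 60° = 21.612°.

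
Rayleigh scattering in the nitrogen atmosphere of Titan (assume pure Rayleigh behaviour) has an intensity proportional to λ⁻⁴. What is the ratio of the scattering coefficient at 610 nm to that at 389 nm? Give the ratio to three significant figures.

Rayleigh scattering ∝ λ⁻⁴, so the ratio of coefficients is the inverse fourth power of the wavelength ratio.
σ(610)/σ(389) = (389/610)⁴ = (0.6377)⁴ = 0.1654.

0.165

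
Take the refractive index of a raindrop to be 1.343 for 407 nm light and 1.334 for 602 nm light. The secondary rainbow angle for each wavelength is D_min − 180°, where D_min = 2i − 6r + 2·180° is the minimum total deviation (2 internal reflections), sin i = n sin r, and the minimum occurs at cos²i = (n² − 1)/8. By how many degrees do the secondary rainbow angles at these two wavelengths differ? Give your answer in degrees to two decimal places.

At 407 nm (n = 1.343): cos²i = 0.10046 → i = 71.522°, r = 44.928°, D_min = 233.478°, rainbow angle = 53.478°.
At 602 nm (n = 1.334): cos²i = 0.09744 → i = 71.810°, r = 45.411°, D_min = 231.153°, rainbow angle = 51.153°.
Angular width = |53.478° − 51.153°| = 2.325°.

2.33°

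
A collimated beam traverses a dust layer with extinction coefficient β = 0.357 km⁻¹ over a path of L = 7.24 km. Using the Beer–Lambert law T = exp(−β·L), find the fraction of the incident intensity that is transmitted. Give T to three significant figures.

τ = β·L = 0.357 × 7.24 = 2.5847.
T = exp(−2.5847) = 0.0754.

0.0754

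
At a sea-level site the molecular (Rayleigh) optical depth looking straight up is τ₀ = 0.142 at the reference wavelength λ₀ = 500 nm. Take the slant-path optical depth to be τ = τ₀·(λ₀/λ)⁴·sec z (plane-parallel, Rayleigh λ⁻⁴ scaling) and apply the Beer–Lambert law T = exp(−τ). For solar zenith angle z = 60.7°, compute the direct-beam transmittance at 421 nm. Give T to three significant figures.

0.561

sec 60.7° = 2.0434.
τ = 0.142 × (500/421)⁴ × 2.0434 = 0.142 × 1.9895 × 2.0434 = 0.5773.
T = exp(−0.5773) = 0.5614.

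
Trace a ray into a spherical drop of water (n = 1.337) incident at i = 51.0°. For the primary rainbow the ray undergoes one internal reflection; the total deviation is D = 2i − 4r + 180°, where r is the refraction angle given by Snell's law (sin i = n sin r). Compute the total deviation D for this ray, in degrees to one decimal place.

sin r = sin 51.0° / 1.337 = 0.7771/1.337 = 0.5813; r = 35.54°.
D = 2·51.0° − 4·35.54° + 180° = 102.00° − 142.16° + 180° = 139.84°.

139.8°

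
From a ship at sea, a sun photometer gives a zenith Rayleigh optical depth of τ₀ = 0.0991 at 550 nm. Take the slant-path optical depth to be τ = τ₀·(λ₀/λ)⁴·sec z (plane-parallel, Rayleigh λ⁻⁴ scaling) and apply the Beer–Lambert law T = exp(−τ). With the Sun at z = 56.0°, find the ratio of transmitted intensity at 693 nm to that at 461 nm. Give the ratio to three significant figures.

Airmass: sec 56.0° = 1.7883.
τ(693 nm) = 0.0991 × (550/693)⁴ × 1.7883 = 0.0991 × 0.3968 × 1.7883 = 0.0703.
τ(461 nm) = 0.0991 × (550/461)⁴ × 1.7883 = 0.0991 × 2.0260 × 1.7883 = 0.3591.
T(693)/T(461) = exp(τ_B − τ_A) = exp(0.2887) = 1.3347.

1.33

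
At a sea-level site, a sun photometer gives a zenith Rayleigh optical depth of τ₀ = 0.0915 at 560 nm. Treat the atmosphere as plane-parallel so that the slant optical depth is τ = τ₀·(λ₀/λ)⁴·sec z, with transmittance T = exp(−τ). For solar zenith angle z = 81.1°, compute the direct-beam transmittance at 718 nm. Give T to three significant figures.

sec 81.1° = 6.4637.
τ = 0.0915 × (560/718)⁴ × 6.4637 = 0.0915 × 0.3700 × 6.4637 = 0.2189.
T = exp(−0.2189) = 0.8034.

0.803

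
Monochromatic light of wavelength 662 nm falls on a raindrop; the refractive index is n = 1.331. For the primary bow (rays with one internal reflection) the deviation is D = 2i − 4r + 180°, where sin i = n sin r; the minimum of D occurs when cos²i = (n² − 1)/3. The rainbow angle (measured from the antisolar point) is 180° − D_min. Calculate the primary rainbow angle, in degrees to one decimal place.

cos²i = (1.77156 − 1)/3 = 0.25719; i = arccos(0.50714) = 59.527°.
sin r = sin 59.527°/1.331 = 0.64753; r = 40.356°.
D_min = 2·59.527° − 4·40.356° + 180° = 137.630°.
Rainbow angle = 180° − D_min = 42.370°.

42.4°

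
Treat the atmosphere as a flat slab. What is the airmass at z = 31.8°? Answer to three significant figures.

X = sec z = 1/cos 31.8° = 1/0.8499 = 1.1766.

1.18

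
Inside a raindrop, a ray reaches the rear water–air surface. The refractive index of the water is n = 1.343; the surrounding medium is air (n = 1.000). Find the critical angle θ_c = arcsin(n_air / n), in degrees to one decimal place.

48.1°

sin θ_c = n_air / n = 1.000 / 1.343 = 0.7446.
θ_c = arcsin(0.7446) = 48.12°.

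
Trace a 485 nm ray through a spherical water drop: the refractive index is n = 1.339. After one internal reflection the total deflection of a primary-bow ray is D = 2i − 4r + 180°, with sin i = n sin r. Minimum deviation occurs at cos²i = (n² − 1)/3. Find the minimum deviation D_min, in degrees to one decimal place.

138.8°

cos²i = (1.79292 − 1)/3 = 0.26431; i = arccos(0.51411) = 59.062°.
sin r = sin 59.062°/1.339 = 0.64057; r = 39.834°.
D_min = 2·59.062° − 4·39.834° + 180° = 138.786°.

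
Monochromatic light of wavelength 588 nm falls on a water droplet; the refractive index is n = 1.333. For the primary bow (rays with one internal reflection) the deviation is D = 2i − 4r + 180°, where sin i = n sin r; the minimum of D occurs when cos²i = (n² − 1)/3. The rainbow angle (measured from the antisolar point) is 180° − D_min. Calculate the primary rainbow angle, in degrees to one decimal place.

42.1°

cos²i = (1.77689 − 1)/3 = 0.25896; i = arccos(0.50888) = 59.410°.
sin r = sin 59.410°/1.333 = 0.64579; r = 40.225°.
D_min = 2·59.410° − 4·40.225° + 180° = 137.922°.
Rainbow angle = 180° − D_min = 42.078°.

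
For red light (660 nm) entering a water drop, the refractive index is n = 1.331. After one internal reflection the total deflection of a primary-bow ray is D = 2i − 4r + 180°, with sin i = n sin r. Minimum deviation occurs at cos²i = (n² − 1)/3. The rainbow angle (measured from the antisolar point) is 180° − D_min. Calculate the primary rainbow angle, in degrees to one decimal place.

cos²i = (1.77156 − 1)/3 = 0.25719; i = arccos(0.50714) = 59.527°.
sin r = sin 59.527°/1.331 = 0.64753; r = 40.356°.
D_min = 2·59.527° − 4·40.356° + 180° = 137.630°.
Rainbow angle = 180° − D_min = 42.370°.

42.4°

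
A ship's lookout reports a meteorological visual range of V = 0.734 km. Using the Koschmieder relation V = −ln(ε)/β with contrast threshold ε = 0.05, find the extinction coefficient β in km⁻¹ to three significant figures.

4.08 km⁻¹

β = −ln(0.05) / V = 2.996 / 0.734 = 4.0814 km⁻¹.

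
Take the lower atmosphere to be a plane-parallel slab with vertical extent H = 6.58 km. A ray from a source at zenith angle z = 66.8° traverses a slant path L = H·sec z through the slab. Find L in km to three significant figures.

sec z = 1/cos 66.8° = 2.5384.
L = 6.58 × 2.5384 = 16.703 km.

16.7 km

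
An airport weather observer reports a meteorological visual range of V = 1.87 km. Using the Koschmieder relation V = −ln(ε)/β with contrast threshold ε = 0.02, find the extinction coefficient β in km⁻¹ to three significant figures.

2.09 km⁻¹

β = −ln(0.02) / V = 3.912 / 1.87 = 2.0920 km⁻¹.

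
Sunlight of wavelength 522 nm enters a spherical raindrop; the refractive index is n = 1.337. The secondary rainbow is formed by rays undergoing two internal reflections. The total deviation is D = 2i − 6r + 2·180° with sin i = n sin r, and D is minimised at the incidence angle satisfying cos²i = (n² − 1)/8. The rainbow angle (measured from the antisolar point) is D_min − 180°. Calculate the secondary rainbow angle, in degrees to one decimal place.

cos²i = (1.78757 − 1)/8 = 0.09845; i = arccos(0.31376) = 71.714°.
sin r = sin 71.714°/1.337 = 0.71017; r = 45.249°.
D_min = 2·71.714° − 6·45.249° + 360° = 231.934°.
Rainbow angle = D_min − 180° = 51.934°.

51.9°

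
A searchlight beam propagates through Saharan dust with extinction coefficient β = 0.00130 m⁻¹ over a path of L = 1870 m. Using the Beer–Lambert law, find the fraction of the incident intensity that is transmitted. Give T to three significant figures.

0.0879

τ = β·L = 0.00130 × 1870 = 2.4310.
T = exp(−2.4310) = 0.0879.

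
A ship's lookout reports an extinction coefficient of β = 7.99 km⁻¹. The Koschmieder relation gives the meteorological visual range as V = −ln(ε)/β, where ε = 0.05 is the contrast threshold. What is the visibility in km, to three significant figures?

0.375 km

V = −ln(0.05) / 7.99 = 2.996 / 7.99 = 0.3749 km.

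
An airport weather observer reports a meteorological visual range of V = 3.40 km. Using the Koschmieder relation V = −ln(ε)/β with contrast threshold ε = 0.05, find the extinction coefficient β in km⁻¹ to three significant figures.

β = −ln(0.05) / V = 2.996 / 3.40 = 0.8811 km⁻¹.

0.881 km⁻¹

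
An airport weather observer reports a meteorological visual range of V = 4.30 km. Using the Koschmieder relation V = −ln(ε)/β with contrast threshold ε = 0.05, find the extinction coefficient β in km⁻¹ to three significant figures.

β = −ln(0.05) / V = 2.996 / 4.30 = 0.6967 km⁻¹.

0.697 km⁻¹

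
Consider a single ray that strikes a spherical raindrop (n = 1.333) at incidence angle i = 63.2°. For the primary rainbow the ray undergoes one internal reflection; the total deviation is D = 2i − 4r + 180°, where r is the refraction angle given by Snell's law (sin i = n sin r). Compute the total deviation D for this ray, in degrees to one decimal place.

138.3°

sin r = sin 63.2° / 1.333 = 0.8926/1.333 = 0.6696; r = 42.04°.
D = 2·63.2° − 4·42.04° + 180° = 126.40° − 168.15° + 180° = 138.25°.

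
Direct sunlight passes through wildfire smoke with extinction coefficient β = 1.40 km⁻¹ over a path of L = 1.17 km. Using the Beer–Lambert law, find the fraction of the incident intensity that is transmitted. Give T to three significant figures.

τ = β·L = 1.40 × 1.17 = 1.6380.
T = exp(−1.6380) = 0.1944.

0.194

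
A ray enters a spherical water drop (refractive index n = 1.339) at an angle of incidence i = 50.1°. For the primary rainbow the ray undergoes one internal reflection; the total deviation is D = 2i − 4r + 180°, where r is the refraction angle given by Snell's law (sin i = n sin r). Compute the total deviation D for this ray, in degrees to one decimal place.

sin r = sin 50.1° / 1.339 = 0.7672/1.339 = 0.5729; r = 34.96°.
D = 2·50.1° − 4·34.96° + 180° = 100.20° − 139.82° + 180° = 140.38°.

140.4°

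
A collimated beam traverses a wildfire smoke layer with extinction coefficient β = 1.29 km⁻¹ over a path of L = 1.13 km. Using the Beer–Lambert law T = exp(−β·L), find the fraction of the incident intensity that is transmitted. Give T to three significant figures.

0.233

τ = β·L = 1.29 × 1.13 = 1.4577.
T = exp(−1.4577) = 0.2328.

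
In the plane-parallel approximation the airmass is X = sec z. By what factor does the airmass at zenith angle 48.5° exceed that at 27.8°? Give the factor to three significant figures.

1.33

X(48.5°)/X(27.8°) = sec 48.5° / sec 27.8° = cos 27.8° / cos 48.5° = 0.8846/0.6626 = 1.3350.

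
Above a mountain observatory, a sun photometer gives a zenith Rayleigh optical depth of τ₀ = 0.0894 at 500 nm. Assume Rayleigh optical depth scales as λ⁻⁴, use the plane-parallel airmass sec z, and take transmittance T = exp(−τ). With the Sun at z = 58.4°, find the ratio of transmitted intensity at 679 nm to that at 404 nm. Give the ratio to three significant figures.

Airmass: sec 58.4° = 1.9084.
τ(679 nm) = 0.0894 × (500/679)⁴ × 1.9084 = 0.0894 × 0.2940 × 1.9084 = 0.0502.
τ(404 nm) = 0.0894 × (500/404)⁴ × 1.9084 = 0.0894 × 2.3461 × 1.9084 = 0.4003.
T(679)/T(404) = exp(τ_B − τ_A) = exp(0.3501) = 1.4192.

1.42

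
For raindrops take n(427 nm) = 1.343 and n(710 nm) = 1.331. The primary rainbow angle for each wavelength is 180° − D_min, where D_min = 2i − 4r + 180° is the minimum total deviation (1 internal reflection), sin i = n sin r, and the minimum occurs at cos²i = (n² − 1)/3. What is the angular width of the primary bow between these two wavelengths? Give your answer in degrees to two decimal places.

1.72°

At 427 nm (n = 1.343): cos²i = 0.26788 → i = 58.830°, r = 39.577°, D_min = 139.354°, rainbow angle = 40.646°.
At 710 nm (n = 1.331): cos²i = 0.25719 → i = 59.527°, r = 40.356°, D_min = 137.630°, rainbow angle = 42.370°.
Angular width = |40.646° − 42.370°| = 1.724°.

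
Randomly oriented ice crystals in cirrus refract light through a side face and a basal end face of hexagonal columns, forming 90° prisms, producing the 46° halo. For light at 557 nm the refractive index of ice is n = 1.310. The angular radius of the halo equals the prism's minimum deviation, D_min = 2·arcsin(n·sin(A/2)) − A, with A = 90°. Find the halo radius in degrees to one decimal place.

45.7°

n·sin(A/2) = 1.310 × sin 45° = 1.310 × 0.7071 = 0.9263.
D_min = 2·arcsin(0.9263) − 90° = 2 × 67.867° − 90° = 45.733°.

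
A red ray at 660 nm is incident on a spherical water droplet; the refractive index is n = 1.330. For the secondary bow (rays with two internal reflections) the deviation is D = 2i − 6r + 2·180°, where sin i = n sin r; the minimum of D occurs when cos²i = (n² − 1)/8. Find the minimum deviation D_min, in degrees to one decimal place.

230.1°

cos²i = (1.76890 − 1)/8 = 0.09611; i = arccos(0.31002) = 71.940°.
sin r = sin 71.940°/1.330 = 0.71483; r = 45.630°.
D_min = 2·71.940° − 6·45.630° + 360° = 230.101°.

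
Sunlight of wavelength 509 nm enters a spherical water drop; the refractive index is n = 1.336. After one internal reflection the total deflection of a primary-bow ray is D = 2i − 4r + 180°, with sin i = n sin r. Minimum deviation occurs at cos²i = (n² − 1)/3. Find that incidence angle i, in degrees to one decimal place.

59.2°

cos²i = (1.336² − 1)/3 = (1.78490 − 1)/3 = 0.26163.
cos i = 0.51150, so i = 59.236°.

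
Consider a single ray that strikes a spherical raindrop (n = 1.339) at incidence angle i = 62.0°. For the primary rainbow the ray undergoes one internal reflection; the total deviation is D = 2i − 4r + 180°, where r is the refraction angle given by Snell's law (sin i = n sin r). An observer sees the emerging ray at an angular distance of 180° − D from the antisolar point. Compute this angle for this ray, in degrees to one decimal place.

sin r = sin 62.0° / 1.339 = 0.8829/1.339 = 0.6594; r = 41.25°.
D = 2·62.0° − 4·41.25° + 180° = 124.00° − 165.02° + 180° = 138.98°.
Angle from antisolar point = 180° − D = 41.02°.

41.0°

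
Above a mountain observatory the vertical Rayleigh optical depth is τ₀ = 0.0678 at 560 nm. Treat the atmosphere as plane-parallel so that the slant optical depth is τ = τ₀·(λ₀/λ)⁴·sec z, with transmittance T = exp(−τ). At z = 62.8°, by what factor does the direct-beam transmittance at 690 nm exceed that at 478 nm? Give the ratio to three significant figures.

Airmass: sec 62.8° = 2.1877.
τ(690 nm) = 0.0678 × (560/690)⁴ × 2.1877 = 0.0678 × 0.4339 × 2.1877 = 0.0644.
τ(478 nm) = 0.0678 × (560/478)⁴ × 2.1877 = 0.0678 × 1.8838 × 2.1877 = 0.2794.
T(690)/T(478) = exp(τ_B − τ_A) = exp(0.2151) = 1.2399.

1.24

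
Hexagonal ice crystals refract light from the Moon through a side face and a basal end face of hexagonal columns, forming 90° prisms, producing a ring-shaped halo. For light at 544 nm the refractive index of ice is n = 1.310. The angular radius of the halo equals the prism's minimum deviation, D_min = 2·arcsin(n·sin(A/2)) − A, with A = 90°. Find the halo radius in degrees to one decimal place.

n·sin(A/2) = 1.310 × sin 45° = 1.310 × 0.7071 = 0.9263.
D_min = 2·arcsin(0.9263) − 90° = 2 × 67.867° − 90° = 45.733°.

45.7°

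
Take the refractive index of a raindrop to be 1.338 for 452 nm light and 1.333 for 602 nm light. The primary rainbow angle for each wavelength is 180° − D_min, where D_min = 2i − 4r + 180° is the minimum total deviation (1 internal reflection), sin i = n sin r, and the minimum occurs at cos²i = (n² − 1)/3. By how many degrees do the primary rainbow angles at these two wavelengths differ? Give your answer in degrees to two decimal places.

0.72°

At 452 nm (n = 1.338): cos²i = 0.26341 → i = 59.120°, r = 39.899°, D_min = 138.643°, rainbow angle = 41.357°.
At 602 nm (n = 1.333): cos²i = 0.25896 → i = 59.410°, r = 40.225°, D_min = 137.922°, rainbow angle = 42.078°.
Angular width = |41.357° − 42.078°| = 0.722°.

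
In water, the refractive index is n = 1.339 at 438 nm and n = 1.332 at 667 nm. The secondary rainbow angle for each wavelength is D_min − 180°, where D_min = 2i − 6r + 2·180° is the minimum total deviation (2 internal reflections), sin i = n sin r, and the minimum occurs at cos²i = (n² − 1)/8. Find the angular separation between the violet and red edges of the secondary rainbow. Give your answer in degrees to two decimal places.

At 438 nm (n = 1.339): cos²i = 0.09912 → i = 71.650°, r = 45.141°, D_min = 232.451°, rainbow angle = 52.451°.
At 667 nm (n = 1.332): cos²i = 0.09678 → i = 71.875°, r = 45.520°, D_min = 230.628°, rainbow angle = 50.628°.
Angular width = |52.451° − 50.628°| = 1.823°.

1.82°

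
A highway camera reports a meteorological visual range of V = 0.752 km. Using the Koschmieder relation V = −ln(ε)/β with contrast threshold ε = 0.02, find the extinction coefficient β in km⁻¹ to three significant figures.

5.20 km⁻¹

β = −ln(0.02) / V = 3.912 / 0.752 = 5.2022 km⁻¹.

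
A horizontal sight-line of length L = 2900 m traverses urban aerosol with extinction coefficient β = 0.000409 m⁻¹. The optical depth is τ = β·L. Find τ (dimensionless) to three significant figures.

1.19

τ = β·L = 0.000409 × 2900 = 1.1861.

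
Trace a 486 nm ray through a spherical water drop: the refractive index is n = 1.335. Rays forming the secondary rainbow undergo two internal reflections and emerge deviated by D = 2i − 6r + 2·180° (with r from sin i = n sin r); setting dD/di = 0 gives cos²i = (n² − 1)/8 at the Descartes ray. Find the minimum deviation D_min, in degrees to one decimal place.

231.4°

cos²i = (1.78222 − 1)/8 = 0.09778; i = arccos(0.31269) = 71.778°.
sin r = sin 71.778°/1.335 = 0.71150; r = 45.357°.
D_min = 2·71.778° − 6·45.357° + 360° = 231.414°.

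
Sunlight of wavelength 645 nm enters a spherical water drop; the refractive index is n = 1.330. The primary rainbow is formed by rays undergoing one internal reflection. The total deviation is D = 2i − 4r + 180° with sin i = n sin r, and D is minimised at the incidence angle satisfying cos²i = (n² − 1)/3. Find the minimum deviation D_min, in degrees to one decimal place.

cos²i = (1.76890 − 1)/3 = 0.25630; i = arccos(0.50626) = 59.585°.
sin r = sin 59.585°/1.330 = 0.64841; r = 40.422°.
D_min = 2·59.585° − 4·40.422° + 180° = 137.484°.

137.5°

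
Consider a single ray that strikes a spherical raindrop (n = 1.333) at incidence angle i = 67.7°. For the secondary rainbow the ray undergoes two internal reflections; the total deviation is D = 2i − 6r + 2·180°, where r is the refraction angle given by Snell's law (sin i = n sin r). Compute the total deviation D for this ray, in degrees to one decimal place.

231.7°

sin r = sin 67.7° / 1.333 = 0.9252/1.333 = 0.6941; r = 43.95°.
D = 2·67.7° − 6·43.95° + 2·180° = 135.40° − 263.72° + 360° = 231.68°.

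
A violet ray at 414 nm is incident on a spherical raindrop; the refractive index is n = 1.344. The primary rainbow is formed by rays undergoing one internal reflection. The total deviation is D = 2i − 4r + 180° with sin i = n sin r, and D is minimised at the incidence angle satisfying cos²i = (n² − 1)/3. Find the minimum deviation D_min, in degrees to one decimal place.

139.5°

cos²i = (1.80634 − 1)/3 = 0.26878; i = arccos(0.51844) = 58.772°.
sin r = sin 58.772°/1.344 = 0.63625; r = 39.512°.
D_min = 2·58.772° − 4·39.512° + 180° = 139.495°.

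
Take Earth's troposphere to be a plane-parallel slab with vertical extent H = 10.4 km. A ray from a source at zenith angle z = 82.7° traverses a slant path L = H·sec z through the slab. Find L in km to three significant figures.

sec z = 1/cos 82.7° = 7.8700.
L = 10.4 × 7.8700 = 81.848 km.

81.8 km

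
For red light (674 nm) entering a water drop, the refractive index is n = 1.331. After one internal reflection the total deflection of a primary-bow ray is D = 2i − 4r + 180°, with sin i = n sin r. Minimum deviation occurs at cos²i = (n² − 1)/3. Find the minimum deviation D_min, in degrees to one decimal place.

137.6°

cos²i = (1.77156 − 1)/3 = 0.25719; i = arccos(0.50714) = 59.527°.
sin r = sin 59.527°/1.331 = 0.64753; r = 40.356°.
D_min = 2·59.527° − 4·40.356° + 180° = 137.630°.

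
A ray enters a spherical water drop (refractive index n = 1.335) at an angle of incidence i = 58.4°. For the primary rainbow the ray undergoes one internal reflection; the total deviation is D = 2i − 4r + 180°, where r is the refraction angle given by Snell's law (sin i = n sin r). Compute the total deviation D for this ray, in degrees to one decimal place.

138.2°

sin r = sin 58.4° / 1.335 = 0.8517/1.335 = 0.6380; r = 39.64°.
D = 2·58.4° − 4·39.64° + 180° = 116.80° − 158.57° + 180° = 138.23°.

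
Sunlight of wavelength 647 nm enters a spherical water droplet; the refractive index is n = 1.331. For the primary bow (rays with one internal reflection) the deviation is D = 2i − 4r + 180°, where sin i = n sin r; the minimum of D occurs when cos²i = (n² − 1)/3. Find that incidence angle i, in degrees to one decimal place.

cos²i = (1.331² − 1)/3 = (1.77156 − 1)/3 = 0.25719.
cos i = 0.50714, so i = 59.527°.

59.5°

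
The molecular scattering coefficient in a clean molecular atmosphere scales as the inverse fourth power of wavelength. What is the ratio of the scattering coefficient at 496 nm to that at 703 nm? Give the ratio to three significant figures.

Rayleigh scattering ∝ λ⁻⁴, so the ratio of coefficients is the inverse fourth power of the wavelength ratio.
σ(496)/σ(703) = (703/496)⁴ = (1.4173)⁴ = 4.035.

4.04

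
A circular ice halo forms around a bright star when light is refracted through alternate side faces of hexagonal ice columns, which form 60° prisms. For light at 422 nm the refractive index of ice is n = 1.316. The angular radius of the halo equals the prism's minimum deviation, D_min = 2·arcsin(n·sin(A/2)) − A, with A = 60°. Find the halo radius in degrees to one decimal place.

n·sin(A/2) = 1.316 × sin 30° = 1.316 × 0.5000 = 0.6580.
D_min = 2·arcsin(0.6580) − 60° = 2 × 41.148° − 60° = 22.295°.

22.3°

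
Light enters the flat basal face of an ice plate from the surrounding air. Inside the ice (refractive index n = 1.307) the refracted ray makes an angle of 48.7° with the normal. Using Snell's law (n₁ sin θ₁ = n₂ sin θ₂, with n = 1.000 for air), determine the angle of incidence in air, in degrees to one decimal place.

79.1°

Snell: sin θ_i = n · sin θ_r = 1.307 × sin 48.7° = 1.307 × 0.7513 = 0.9819.
θ_i = arcsin(0.9819) = 79.08°.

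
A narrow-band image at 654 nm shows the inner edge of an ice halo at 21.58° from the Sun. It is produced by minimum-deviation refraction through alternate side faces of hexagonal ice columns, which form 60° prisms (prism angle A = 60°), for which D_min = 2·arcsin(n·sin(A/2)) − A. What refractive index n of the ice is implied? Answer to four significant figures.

Rearranging: n = sin((D_min + A)/2) / sin(A/2).
(D_min + A)/2 = (21.58° + 60°)/2 = 40.790°.
n = sin 40.790° / sin 30° = 0.6533 / 0.5000 = 1.3066.

1.307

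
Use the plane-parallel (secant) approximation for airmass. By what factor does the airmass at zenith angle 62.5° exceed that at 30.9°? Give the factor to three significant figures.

X(62.5°)/X(30.9°) = sec 62.5° / sec 30.9° = cos 30.9° / cos 62.5° = 0.8581/0.4617 = 1.8583.

1.86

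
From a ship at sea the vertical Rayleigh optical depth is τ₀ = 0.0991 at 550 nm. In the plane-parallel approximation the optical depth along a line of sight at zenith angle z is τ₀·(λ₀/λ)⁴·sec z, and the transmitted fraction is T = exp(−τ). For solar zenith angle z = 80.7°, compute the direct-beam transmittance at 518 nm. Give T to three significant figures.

sec 80.7° = 6.1880.
τ = 0.0991 × (550/518)⁴ × 6.1880 = 0.0991 × 1.2710 × 6.1880 = 0.7794.
T = exp(−0.7794) = 0.4587.

0.459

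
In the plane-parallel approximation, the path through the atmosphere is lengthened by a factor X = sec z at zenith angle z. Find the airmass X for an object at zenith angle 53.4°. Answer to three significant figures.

X = sec z = 1/cos 53.4° = 1/0.5962 = 1.6772.

1.68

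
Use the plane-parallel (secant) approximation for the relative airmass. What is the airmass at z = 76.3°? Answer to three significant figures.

4.22

X = sec z = 1/cos 76.3° = 1/0.2368 = 4.2223.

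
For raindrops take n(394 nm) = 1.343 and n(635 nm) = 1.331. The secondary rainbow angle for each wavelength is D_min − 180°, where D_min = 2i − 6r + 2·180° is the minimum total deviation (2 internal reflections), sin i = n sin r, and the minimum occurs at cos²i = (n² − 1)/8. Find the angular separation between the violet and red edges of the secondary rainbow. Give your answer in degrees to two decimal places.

At 394 nm (n = 1.343): cos²i = 0.10046 → i = 71.522°, r = 44.928°, D_min = 233.478°, rainbow angle = 53.478°.
At 635 nm (n = 1.331): cos²i = 0.09645 → i = 71.907°, r = 45.575°, D_min = 230.365°, rainbow angle = 50.365°.
Angular width = |53.478° − 50.365°| = 3.113°.

3.11°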